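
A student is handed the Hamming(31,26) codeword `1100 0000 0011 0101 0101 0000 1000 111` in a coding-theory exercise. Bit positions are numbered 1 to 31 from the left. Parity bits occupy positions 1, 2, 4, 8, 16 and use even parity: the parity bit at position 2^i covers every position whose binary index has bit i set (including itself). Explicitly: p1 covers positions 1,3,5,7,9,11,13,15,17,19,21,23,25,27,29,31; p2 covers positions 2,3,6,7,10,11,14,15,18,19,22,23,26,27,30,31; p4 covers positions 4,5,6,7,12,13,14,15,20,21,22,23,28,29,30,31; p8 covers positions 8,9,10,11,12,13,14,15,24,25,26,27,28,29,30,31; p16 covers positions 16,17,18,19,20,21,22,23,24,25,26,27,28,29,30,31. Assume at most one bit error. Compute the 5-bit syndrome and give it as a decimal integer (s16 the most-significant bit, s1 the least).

s1: b1⊕b3⊕b5⊕b7⊕b9⊕b11⊕b13⊕b15⊕b17⊕b19⊕b21⊕b23⊕b25⊕b27⊕b29⊕b31 = 1⊕0⊕0⊕0⊕0⊕1⊕0⊕0⊕0⊕0⊕0⊕0⊕1⊕0⊕1⊕1 = 1
s2: b2⊕b3⊕b6⊕b7⊕b10⊕b11⊕b14⊕b15⊕b18⊕b19⊕b22⊕b23⊕b26⊕b27⊕b30⊕b31 = 1⊕0⊕0⊕0⊕0⊕1⊕1⊕0⊕1⊕0⊕0⊕0⊕0⊕0⊕1⊕1 = 0
s4: b4⊕b5⊕b6⊕b7⊕b12⊕b13⊕b14⊕b15⊕b20⊕b21⊕b22⊕b23⊕b28⊕b29⊕b30⊕b31 = 0⊕0⊕0⊕0⊕1⊕0⊕1⊕0⊕1⊕0⊕0⊕0⊕0⊕1⊕1⊕1 = 0
s8: b8⊕b9⊕b10⊕b11⊕b12⊕b13⊕b14⊕b15⊕b24⊕b25⊕b26⊕b27⊕b28⊕b29⊕b30⊕b31 = 0⊕0⊕0⊕1⊕1⊕0⊕1⊕0⊕0⊕1⊕0⊕0⊕0⊕1⊕1⊕1 = 1
s16: b16⊕b17⊕b18⊕b19⊕b20⊕b21⊕b22⊕b23⊕b24⊕b25⊕b26⊕b27⊕b28⊕b29⊕b30⊕b31 = 1⊕0⊕1⊕0⊕1⊕0⊕0⊕0⊕0⊕1⊕0⊕0⊕0⊕1⊕1⊕1 = 1
Syndrome (s16...s1) = 11001 → position 25.

25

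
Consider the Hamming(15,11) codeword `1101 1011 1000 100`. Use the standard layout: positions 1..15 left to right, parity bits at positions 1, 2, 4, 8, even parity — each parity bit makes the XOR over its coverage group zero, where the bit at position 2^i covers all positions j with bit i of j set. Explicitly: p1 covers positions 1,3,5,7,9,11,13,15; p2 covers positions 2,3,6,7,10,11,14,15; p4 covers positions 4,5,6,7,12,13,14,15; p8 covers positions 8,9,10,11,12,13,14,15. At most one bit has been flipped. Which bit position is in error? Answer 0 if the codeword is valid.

9

s1: b1⊕b3⊕b5⊕b7⊕b9⊕b11⊕b13⊕b15 = 1⊕0⊕1⊕1⊕1⊕0⊕1⊕0 = 1
s2: b2⊕b3⊕b6⊕b7⊕b10⊕b11⊕b14⊕b15 = 1⊕0⊕0⊕1⊕0⊕0⊕0⊕0 = 0
s4: b4⊕b5⊕b6⊕b7⊕b12⊕b13⊕b14⊕b15 = 1⊕1⊕0⊕1⊕0⊕1⊕0⊕0 = 0
s8: b8⊕b9⊕b10⊕b11⊕b12⊕b13⊕b14⊕b15 = 1⊕1⊕0⊕0⊕0⊕1⊕0⊕0 = 1
Syndrome (s8...s1) = 1001 → position 9.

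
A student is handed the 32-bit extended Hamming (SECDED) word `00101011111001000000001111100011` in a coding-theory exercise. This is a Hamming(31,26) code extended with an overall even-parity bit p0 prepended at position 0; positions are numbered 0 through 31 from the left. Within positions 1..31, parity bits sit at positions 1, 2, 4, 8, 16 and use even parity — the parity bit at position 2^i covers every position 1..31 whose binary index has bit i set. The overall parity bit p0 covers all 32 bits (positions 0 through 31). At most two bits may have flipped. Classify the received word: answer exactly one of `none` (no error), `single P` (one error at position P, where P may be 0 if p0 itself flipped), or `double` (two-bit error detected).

single 26

s1: b1⊕b3⊕b5⊕b7⊕b9⊕b11⊕b13⊕b15⊕b17⊕b19⊕b21⊕b23⊕b25⊕b27⊕b29⊕b31 = 0⊕0⊕0⊕1⊕1⊕0⊕1⊕0⊕0⊕0⊕0⊕1⊕1⊕0⊕0⊕1 = 0
s2: b2⊕b3⊕b6⊕b7⊕b10⊕b11⊕b14⊕b15⊕b18⊕b19⊕b22⊕b23⊕b26⊕b27⊕b30⊕b31 = 1⊕0⊕1⊕1⊕1⊕0⊕0⊕0⊕0⊕0⊕1⊕1⊕1⊕0⊕1⊕1 = 1
s4: b4⊕b5⊕b6⊕b7⊕b12⊕b13⊕b14⊕b15⊕b20⊕b21⊕b22⊕b23⊕b28⊕b29⊕b30⊕b31 = 1⊕0⊕1⊕1⊕0⊕1⊕0⊕0⊕0⊕0⊕1⊕1⊕0⊕0⊕1⊕1 = 0
s8: b8⊕b9⊕b10⊕b11⊕b12⊕b13⊕b14⊕b15⊕b24⊕b25⊕b26⊕b27⊕b28⊕b29⊕b30⊕b31 = 1⊕1⊕1⊕0⊕0⊕1⊕0⊕0⊕1⊕1⊕1⊕0⊕0⊕0⊕1⊕1 = 1
s16: b16⊕b17⊕b18⊕b19⊕b20⊕b21⊕b22⊕b23⊕b24⊕b25⊕b26⊕b27⊕b28⊕b29⊕b30⊕b31 = 0⊕0⊕0⊕0⊕0⊕0⊕1⊕1⊕1⊕1⊕1⊕0⊕0⊕0⊕1⊕1 = 1
Syndrome (s16...s1) = 11010 → position 26.
Overall parity (XOR of all 32 bits, including p0): 0⊕0⊕1⊕0⊕1⊕0⊕1⊕1⊕1⊕1⊕1⊕0⊕0⊕1⊕0⊕0⊕0⊕0⊕0⊕0⊕0⊕0⊕1⊕1⊕1⊕1⊕1⊕0⊕0⊕0⊕1⊕1 = 1
Overall=1, syndrome position=26 → single-bit error at position 26.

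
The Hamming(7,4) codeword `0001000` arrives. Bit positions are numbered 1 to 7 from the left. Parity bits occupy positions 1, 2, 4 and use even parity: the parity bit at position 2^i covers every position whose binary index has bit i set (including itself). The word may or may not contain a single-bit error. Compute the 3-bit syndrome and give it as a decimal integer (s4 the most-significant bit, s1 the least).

4

s1: b1⊕b3⊕b5⊕b7 = 0⊕0⊕0⊕0 = 0
s2: b2⊕b3⊕b6⊕b7 = 0⊕0⊕0⊕0 = 0
s4: b4⊕b5⊕b6⊕b7 = 1⊕0⊕0⊕0 = 1
Syndrome (s4...s1) = 100 → position 4.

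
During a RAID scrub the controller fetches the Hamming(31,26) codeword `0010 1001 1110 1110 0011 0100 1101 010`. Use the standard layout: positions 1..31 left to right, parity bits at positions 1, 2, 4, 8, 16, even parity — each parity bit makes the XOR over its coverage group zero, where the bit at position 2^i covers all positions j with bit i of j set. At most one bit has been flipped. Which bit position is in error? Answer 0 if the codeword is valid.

26

s1: b1⊕b3⊕b5⊕b7⊕b9⊕b11⊕b13⊕b15⊕b17⊕b19⊕b21⊕b23⊕b25⊕b27⊕b29⊕b31 = 0⊕1⊕1⊕0⊕1⊕1⊕1⊕1⊕0⊕1⊕0⊕0⊕1⊕0⊕0⊕0 = 0
s2: b2⊕b3⊕b6⊕b7⊕b10⊕b11⊕b14⊕b15⊕b18⊕b19⊕b22⊕b23⊕b26⊕b27⊕b30⊕b31 = 0⊕1⊕0⊕0⊕1⊕1⊕1⊕1⊕0⊕1⊕1⊕0⊕1⊕0⊕1⊕0 = 1
s4: b4⊕b5⊕b6⊕b7⊕b12⊕b13⊕b14⊕b15⊕b20⊕b21⊕b22⊕b23⊕b28⊕b29⊕b30⊕b31 = 0⊕1⊕0⊕0⊕0⊕1⊕1⊕1⊕1⊕0⊕1⊕0⊕1⊕0⊕1⊕0 = 0
s8: b8⊕b9⊕b10⊕b11⊕b12⊕b13⊕b14⊕b15⊕b24⊕b25⊕b26⊕b27⊕b28⊕b29⊕b30⊕b31 = 1⊕1⊕1⊕1⊕0⊕1⊕1⊕1⊕0⊕1⊕1⊕0⊕1⊕0⊕1⊕0 = 1
s16: b16⊕b17⊕b18⊕b19⊕b20⊕b21⊕b22⊕b23⊕b24⊕b25⊕b26⊕b27⊕b28⊕b29⊕b30⊕b31 = 0⊕0⊕0⊕1⊕1⊕0⊕1⊕0⊕0⊕1⊕1⊕0⊕1⊕0⊕1⊕0 = 1
Syndrome (s16...s1) = 11010 → position 26.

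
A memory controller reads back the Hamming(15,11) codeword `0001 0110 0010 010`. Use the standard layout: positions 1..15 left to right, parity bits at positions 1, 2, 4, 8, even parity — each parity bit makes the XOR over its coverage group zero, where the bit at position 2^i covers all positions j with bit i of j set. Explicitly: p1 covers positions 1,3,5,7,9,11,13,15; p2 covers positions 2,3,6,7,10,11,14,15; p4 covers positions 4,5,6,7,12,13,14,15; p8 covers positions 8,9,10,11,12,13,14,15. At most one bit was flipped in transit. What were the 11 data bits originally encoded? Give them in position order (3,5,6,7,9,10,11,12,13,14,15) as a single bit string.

s1: b1⊕b3⊕b5⊕b7⊕b9⊕b11⊕b13⊕b15 = 0⊕0⊕0⊕1⊕0⊕1⊕0⊕0 = 0
s2: b2⊕b3⊕b6⊕b7⊕b10⊕b11⊕b14⊕b15 = 0⊕0⊕1⊕1⊕0⊕1⊕1⊕0 = 0
s4: b4⊕b5⊕b6⊕b7⊕b12⊕b13⊕b14⊕b15 = 1⊕0⊕1⊕1⊕0⊕0⊕1⊕0 = 0
s8: b8⊕b9⊕b10⊕b11⊕b12⊕b13⊕b14⊕b15 = 0⊕0⊕0⊕1⊕0⊕0⊕1⊕0 = 0
Syndrome (s8...s1) = 0000 → position 0 (no error).
No correction needed.
Data bits at positions 3,5,6,7,9,10,11,12,13,14,15: 00110010010

00110010010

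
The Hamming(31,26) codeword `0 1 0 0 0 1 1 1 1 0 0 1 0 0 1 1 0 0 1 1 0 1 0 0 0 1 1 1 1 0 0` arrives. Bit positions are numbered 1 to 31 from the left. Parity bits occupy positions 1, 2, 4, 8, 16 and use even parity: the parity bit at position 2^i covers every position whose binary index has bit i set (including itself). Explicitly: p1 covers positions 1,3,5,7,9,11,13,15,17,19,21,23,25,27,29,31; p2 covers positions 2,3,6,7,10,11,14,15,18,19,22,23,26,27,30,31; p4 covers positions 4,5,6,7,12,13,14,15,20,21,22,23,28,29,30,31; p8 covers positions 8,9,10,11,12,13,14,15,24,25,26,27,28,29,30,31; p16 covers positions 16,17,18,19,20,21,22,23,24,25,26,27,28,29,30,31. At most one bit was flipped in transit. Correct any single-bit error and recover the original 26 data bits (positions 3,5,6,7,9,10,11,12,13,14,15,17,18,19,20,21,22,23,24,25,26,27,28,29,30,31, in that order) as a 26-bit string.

00111001001001101000111100

s1: b1⊕b3⊕b5⊕b7⊕b9⊕b11⊕b13⊕b15⊕b17⊕b19⊕b21⊕b23⊕b25⊕b27⊕b29⊕b31 = 0⊕0⊕0⊕1⊕1⊕0⊕0⊕1⊕0⊕1⊕0⊕0⊕0⊕1⊕1⊕0 = 0
s2: b2⊕b3⊕b6⊕b7⊕b10⊕b11⊕b14⊕b15⊕b18⊕b19⊕b22⊕b23⊕b26⊕b27⊕b30⊕b31 = 1⊕0⊕1⊕1⊕0⊕0⊕0⊕1⊕0⊕1⊕1⊕0⊕1⊕1⊕0⊕0 = 0
s4: b4⊕b5⊕b6⊕b7⊕b12⊕b13⊕b14⊕b15⊕b20⊕b21⊕b22⊕b23⊕b28⊕b29⊕b30⊕b31 = 0⊕0⊕1⊕1⊕1⊕0⊕0⊕1⊕1⊕0⊕1⊕0⊕1⊕1⊕0⊕0 = 0
s8: b8⊕b9⊕b10⊕b11⊕b12⊕b13⊕b14⊕b15⊕b24⊕b25⊕b26⊕b27⊕b28⊕b29⊕b30⊕b31 = 1⊕1⊕0⊕0⊕1⊕0⊕0⊕1⊕0⊕0⊕1⊕1⊕1⊕1⊕0⊕0 = 0
s16: b16⊕b17⊕b18⊕b19⊕b20⊕b21⊕b22⊕b23⊕b24⊕b25⊕b26⊕b27⊕b28⊕b29⊕b30⊕b31 = 1⊕0⊕0⊕1⊕1⊕0⊕1⊕0⊕0⊕0⊕1⊕1⊕1⊕1⊕0⊕0 = 0
Syndrome (s16...s1) = 00000 → position 0 (no error).
No correction needed.
Data bits at positions 3,5,6,7,9,10,11,12,13,14,15,17,18,19,20,21,22,23,24,25,26,27,28,29,30,31: 00111001001001101000111100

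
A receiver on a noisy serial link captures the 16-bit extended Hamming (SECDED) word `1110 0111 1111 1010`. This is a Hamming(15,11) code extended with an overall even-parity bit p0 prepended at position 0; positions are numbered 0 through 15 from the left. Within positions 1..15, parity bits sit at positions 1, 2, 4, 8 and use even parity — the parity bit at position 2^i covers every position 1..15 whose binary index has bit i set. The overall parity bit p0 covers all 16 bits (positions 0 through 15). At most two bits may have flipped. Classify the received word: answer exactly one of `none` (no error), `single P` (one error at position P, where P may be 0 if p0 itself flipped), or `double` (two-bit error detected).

s1: b1⊕b3⊕b5⊕b7⊕b9⊕b11⊕b13⊕b15 = 1⊕0⊕1⊕1⊕1⊕1⊕0⊕0 = 1
s2: b2⊕b3⊕b6⊕b7⊕b10⊕b11⊕b14⊕b15 = 1⊕0⊕1⊕1⊕1⊕1⊕1⊕0 = 0
s4: b4⊕b5⊕b6⊕b7⊕b12⊕b13⊕b14⊕b15 = 0⊕1⊕1⊕1⊕1⊕0⊕1⊕0 = 1
s8: b8⊕b9⊕b10⊕b11⊕b12⊕b13⊕b14⊕b15 = 1⊕1⊕1⊕1⊕1⊕0⊕1⊕0 = 0
Syndrome (s8...s1) = 0101 → position 5.
Overall parity (XOR of all 16 bits, including p0): 1⊕1⊕1⊕0⊕0⊕1⊕1⊕1⊕1⊕1⊕1⊕1⊕1⊕0⊕1⊕0 = 0
Overall=0, syndrome position=5 → double-bit error detected (uncorrectable).

double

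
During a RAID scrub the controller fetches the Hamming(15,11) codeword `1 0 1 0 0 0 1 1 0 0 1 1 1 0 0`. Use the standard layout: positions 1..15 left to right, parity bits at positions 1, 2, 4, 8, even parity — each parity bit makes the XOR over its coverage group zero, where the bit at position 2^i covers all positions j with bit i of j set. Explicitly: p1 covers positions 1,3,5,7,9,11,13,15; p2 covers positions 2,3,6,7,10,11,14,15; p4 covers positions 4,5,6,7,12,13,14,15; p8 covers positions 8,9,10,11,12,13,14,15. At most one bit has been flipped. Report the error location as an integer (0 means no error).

7

s1: b1⊕b3⊕b5⊕b7⊕b9⊕b11⊕b13⊕b15 = 1⊕1⊕0⊕1⊕0⊕1⊕1⊕0 = 1
s2: b2⊕b3⊕b6⊕b7⊕b10⊕b11⊕b14⊕b15 = 0⊕1⊕0⊕1⊕0⊕1⊕0⊕0 = 1
s4: b4⊕b5⊕b6⊕b7⊕b12⊕b13⊕b14⊕b15 = 0⊕0⊕0⊕1⊕1⊕1⊕0⊕0 = 1
s8: b8⊕b9⊕b10⊕b11⊕b12⊕b13⊕b14⊕b15 = 1⊕0⊕0⊕1⊕1⊕1⊕0⊕0 = 0
Syndrome (s8...s1) = 0111 → position 7.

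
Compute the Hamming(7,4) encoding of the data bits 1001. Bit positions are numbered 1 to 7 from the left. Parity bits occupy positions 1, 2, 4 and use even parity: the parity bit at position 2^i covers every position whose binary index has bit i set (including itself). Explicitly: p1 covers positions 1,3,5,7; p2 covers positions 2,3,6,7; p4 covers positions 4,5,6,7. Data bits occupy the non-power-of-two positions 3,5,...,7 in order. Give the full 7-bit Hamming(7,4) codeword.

Place data bits at non-power-of-two positions: b3=1, b5=0, b6=0, b7=1.
p1 = XOR of data positions {3,5,7} = 1⊕0⊕1 = 0
p2 = XOR of data positions {3,6,7} = 1⊕0⊕1 = 0
p4 = XOR of data positions {5,6,7} = 0⊕0⊕1 = 1
Codeword b1..b7 = 0011001

0011001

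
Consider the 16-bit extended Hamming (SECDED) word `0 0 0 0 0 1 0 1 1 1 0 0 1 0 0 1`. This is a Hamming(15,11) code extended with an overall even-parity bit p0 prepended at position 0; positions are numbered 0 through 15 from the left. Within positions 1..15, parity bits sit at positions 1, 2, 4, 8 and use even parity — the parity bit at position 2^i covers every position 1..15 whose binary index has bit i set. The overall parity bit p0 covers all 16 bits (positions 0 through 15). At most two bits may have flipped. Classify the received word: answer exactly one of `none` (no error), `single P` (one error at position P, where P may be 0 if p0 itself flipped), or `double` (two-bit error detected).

s1: b1⊕b3⊕b5⊕b7⊕b9⊕b11⊕b13⊕b15 = 0⊕0⊕1⊕1⊕1⊕0⊕0⊕1 = 0
s2: b2⊕b3⊕b6⊕b7⊕b10⊕b11⊕b14⊕b15 = 0⊕0⊕0⊕1⊕0⊕0⊕0⊕1 = 0
s4: b4⊕b5⊕b6⊕b7⊕b12⊕b13⊕b14⊕b15 = 0⊕1⊕0⊕1⊕1⊕0⊕0⊕1 = 0
s8: b8⊕b9⊕b10⊕b11⊕b12⊕b13⊕b14⊕b15 = 1⊕1⊕0⊕0⊕1⊕0⊕0⊕1 = 0
Syndrome (s8...s1) = 0000 → position 0 (no error).
Overall parity (XOR of all 16 bits, including p0): 0⊕0⊕0⊕0⊕0⊕1⊕0⊕1⊕1⊕1⊕0⊕0⊕1⊕0⊕0⊕1 = 0
Overall=0, syndrome position=0 → no error.

none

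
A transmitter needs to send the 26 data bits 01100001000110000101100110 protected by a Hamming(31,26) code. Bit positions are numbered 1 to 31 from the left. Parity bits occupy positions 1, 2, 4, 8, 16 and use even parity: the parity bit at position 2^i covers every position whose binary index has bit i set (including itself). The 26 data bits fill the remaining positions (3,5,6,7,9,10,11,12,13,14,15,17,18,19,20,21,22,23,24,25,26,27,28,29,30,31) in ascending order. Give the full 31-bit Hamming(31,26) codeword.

1100110100010001110000101100110

Place data bits at non-power-of-two positions: b3=0, b5=1, b6=1, b7=0, b9=0, b10=0, b11=0, b12=1, b13=0, b14=0, b15=0, b17=1, b18=1, b19=0, b20=0, b21=0, b22=0, b23=1, b24=0, b25=1, b26=1, b27=0, b28=0, b29=1, b30=1, b31=0.
p1 = XOR of data positions {3,5,7,9,11,13,15,17,19,21,23,25,27,29,31} = 0⊕1⊕0⊕0⊕0⊕0⊕0⊕1⊕0⊕0⊕1⊕1⊕0⊕1⊕0 = 1
p2 = XOR of data positions {3,6,7,10,11,14,15,18,19,22,23,26,27,30,31} = 0⊕1⊕0⊕0⊕0⊕0⊕0⊕1⊕0⊕0⊕1⊕1⊕0⊕1⊕0 = 1
p4 = XOR of data positions {5,6,7,12,13,14,15,20,21,22,23,28,29,30,31} = 1⊕1⊕0⊕1⊕0⊕0⊕0⊕0⊕0⊕0⊕1⊕0⊕1⊕1⊕0 = 0
p8 = XOR of data positions {9,10,11,12,13,14,15,24,25,26,27,28,29,30,31} = 0⊕0⊕0⊕1⊕0⊕0⊕0⊕0⊕1⊕1⊕0⊕0⊕1⊕1⊕0 = 1
p16 = XOR of data positions {17,18,19,20,21,22,23,24,25,26,27,28,29,30,31} = 1⊕1⊕0⊕0⊕0⊕0⊕1⊕0⊕1⊕1⊕0⊕0⊕1⊕1⊕0 = 1
Codeword b1..b31 = 1100110100010001110000101100110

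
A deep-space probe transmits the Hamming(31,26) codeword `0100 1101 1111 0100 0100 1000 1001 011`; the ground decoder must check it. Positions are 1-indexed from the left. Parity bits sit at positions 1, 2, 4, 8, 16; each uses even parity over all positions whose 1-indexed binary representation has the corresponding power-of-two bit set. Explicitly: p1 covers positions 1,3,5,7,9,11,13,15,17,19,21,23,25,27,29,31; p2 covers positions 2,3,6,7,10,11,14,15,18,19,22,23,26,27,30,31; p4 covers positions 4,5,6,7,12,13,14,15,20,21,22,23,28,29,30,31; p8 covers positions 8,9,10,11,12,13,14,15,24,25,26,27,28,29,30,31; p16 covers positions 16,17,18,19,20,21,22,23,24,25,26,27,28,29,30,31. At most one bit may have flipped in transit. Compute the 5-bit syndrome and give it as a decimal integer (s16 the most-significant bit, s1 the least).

0

s1: b1⊕b3⊕b5⊕b7⊕b9⊕b11⊕b13⊕b15⊕b17⊕b19⊕b21⊕b23⊕b25⊕b27⊕b29⊕b31 = 0⊕0⊕1⊕0⊕1⊕1⊕0⊕0⊕0⊕0⊕1⊕0⊕1⊕0⊕0⊕1 = 0
s2: b2⊕b3⊕b6⊕b7⊕b10⊕b11⊕b14⊕b15⊕b18⊕b19⊕b22⊕b23⊕b26⊕b27⊕b30⊕b31 = 1⊕0⊕1⊕0⊕1⊕1⊕1⊕0⊕1⊕0⊕0⊕0⊕0⊕0⊕1⊕1 = 0
s4: b4⊕b5⊕b6⊕b7⊕b12⊕b13⊕b14⊕b15⊕b20⊕b21⊕b22⊕b23⊕b28⊕b29⊕b30⊕b31 = 0⊕1⊕1⊕0⊕1⊕0⊕1⊕0⊕0⊕1⊕0⊕0⊕1⊕0⊕1⊕1 = 0
s8: b8⊕b9⊕b10⊕b11⊕b12⊕b13⊕b14⊕b15⊕b24⊕b25⊕b26⊕b27⊕b28⊕b29⊕b30⊕b31 = 1⊕1⊕1⊕1⊕1⊕0⊕1⊕0⊕0⊕1⊕0⊕0⊕1⊕0⊕1⊕1 = 0
s16: b16⊕b17⊕b18⊕b19⊕b20⊕b21⊕b22⊕b23⊕b24⊕b25⊕b26⊕b27⊕b28⊕b29⊕b30⊕b31 = 0⊕0⊕1⊕0⊕0⊕1⊕0⊕0⊕0⊕1⊕0⊕0⊕1⊕0⊕1⊕1 = 0
Syndrome (s16...s1) = 00000 → position 0 (no error).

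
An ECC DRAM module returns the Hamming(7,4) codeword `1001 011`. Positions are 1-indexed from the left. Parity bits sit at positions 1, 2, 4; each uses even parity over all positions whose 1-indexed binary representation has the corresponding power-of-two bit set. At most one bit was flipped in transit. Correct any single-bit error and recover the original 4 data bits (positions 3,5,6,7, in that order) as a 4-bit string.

0011

s1: b1⊕b3⊕b5⊕b7 = 1⊕0⊕0⊕1 = 0
s2: b2⊕b3⊕b6⊕b7 = 0⊕0⊕1⊕1 = 0
s4: b4⊕b5⊕b6⊕b7 = 1⊕0⊕1⊕1 = 1
Syndrome (s4...s1) = 100 → position 4.
Flip bit 4: corrected codeword = 1000011
Data bits at positions 3,5,6,7: 0011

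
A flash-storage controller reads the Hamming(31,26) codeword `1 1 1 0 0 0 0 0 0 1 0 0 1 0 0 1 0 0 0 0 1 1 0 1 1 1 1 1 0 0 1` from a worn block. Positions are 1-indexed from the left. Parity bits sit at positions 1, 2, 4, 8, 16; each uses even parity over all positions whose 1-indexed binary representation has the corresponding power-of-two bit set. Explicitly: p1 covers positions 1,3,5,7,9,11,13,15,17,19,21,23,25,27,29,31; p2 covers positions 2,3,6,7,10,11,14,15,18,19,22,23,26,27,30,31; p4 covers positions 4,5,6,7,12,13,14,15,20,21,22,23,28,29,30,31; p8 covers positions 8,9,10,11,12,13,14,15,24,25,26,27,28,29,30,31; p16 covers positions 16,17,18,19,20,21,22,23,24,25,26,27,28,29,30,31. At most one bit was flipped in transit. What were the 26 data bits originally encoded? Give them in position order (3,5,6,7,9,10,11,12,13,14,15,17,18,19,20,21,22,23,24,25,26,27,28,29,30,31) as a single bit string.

s1: b1⊕b3⊕b5⊕b7⊕b9⊕b11⊕b13⊕b15⊕b17⊕b19⊕b21⊕b23⊕b25⊕b27⊕b29⊕b31 = 1⊕1⊕0⊕0⊕0⊕0⊕1⊕0⊕0⊕0⊕1⊕0⊕1⊕1⊕0⊕1 = 1
s2: b2⊕b3⊕b6⊕b7⊕b10⊕b11⊕b14⊕b15⊕b18⊕b19⊕b22⊕b23⊕b26⊕b27⊕b30⊕b31 = 1⊕1⊕0⊕0⊕1⊕0⊕0⊕0⊕0⊕0⊕1⊕0⊕1⊕1⊕0⊕1 = 1
s4: b4⊕b5⊕b6⊕b7⊕b12⊕b13⊕b14⊕b15⊕b20⊕b21⊕b22⊕b23⊕b28⊕b29⊕b30⊕b31 = 0⊕0⊕0⊕0⊕0⊕1⊕0⊕0⊕0⊕1⊕1⊕0⊕1⊕0⊕0⊕1 = 1
s8: b8⊕b9⊕b10⊕b11⊕b12⊕b13⊕b14⊕b15⊕b24⊕b25⊕b26⊕b27⊕b28⊕b29⊕b30⊕b31 = 0⊕0⊕1⊕0⊕0⊕1⊕0⊕0⊕1⊕1⊕1⊕1⊕1⊕0⊕0⊕1 = 0
s16: b16⊕b17⊕b18⊕b19⊕b20⊕b21⊕b22⊕b23⊕b24⊕b25⊕b26⊕b27⊕b28⊕b29⊕b30⊕b31 = 1⊕0⊕0⊕0⊕0⊕1⊕1⊕0⊕1⊕1⊕1⊕1⊕1⊕0⊕0⊕1 = 1
Syndrome (s16...s1) = 10111 → position 23.
Flip bit 23: corrected codeword = 1110000001001001000011111111001
Data bits at positions 3,5,6,7,9,10,11,12,13,14,15,17,18,19,20,21,22,23,24,25,26,27,28,29,30,31: 10000100100000011111111001

10000100100000011111111001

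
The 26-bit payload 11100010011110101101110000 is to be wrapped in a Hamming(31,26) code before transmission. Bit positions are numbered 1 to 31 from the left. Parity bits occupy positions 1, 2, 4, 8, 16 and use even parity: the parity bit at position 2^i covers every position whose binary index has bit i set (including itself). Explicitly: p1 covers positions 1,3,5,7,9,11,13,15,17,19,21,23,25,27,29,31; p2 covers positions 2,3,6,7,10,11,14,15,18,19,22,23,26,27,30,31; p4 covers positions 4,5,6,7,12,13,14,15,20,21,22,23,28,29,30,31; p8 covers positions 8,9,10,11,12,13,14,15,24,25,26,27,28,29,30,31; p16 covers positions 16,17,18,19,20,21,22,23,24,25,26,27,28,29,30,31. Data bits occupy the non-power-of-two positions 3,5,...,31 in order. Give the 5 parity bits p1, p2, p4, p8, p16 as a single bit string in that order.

00100

Place data bits at non-power-of-two positions: b3=1, b5=1, b6=1, b7=0, b9=0, b10=0, b11=1, b12=0, b13=0, b14=1, b15=1, b17=1, b18=1, b19=0, b20=1, b21=0, b22=1, b23=1, b24=0, b25=1, b26=1, b27=1, b28=0, b29=0, b30=0, b31=0.
p1 = XOR of data positions {3,5,7,9,11,13,15,17,19,21,23,25,27,29,31} = 1⊕1⊕0⊕0⊕1⊕0⊕1⊕1⊕0⊕0⊕1⊕1⊕1⊕0⊕0 = 0
p2 = XOR of data positions {3,6,7,10,11,14,15,18,19,22,23,26,27,30,31} = 1⊕1⊕0⊕0⊕1⊕1⊕1⊕1⊕0⊕1⊕1⊕1⊕1⊕0⊕0 = 0
p4 = XOR of data positions {5,6,7,12,13,14,15,20,21,22,23,28,29,30,31} = 1⊕1⊕0⊕0⊕0⊕1⊕1⊕1⊕0⊕1⊕1⊕0⊕0⊕0⊕0 = 1
p8 = XOR of data positions {9,10,11,12,13,14,15,24,25,26,27,28,29,30,31} = 0⊕0⊕1⊕0⊕0⊕1⊕1⊕0⊕1⊕1⊕1⊕0⊕0⊕0⊕0 = 0
p16 = XOR of data positions {17,18,19,20,21,22,23,24,25,26,27,28,29,30,31} = 1⊕1⊕0⊕1⊕0⊕1⊕1⊕0⊕1⊕1⊕1⊕0⊕0⊕0⊕0 = 0
Parity bits p1,p2,p4,p8,p16 = 00100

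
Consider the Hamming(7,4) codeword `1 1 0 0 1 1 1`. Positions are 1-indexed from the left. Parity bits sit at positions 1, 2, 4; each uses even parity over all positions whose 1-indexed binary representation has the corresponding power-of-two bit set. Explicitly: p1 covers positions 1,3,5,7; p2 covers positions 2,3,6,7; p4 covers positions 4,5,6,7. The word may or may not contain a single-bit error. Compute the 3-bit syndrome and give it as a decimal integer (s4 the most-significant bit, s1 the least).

s1: b1⊕b3⊕b5⊕b7 = 1⊕0⊕1⊕1 = 1
s2: b2⊕b3⊕b6⊕b7 = 1⊕0⊕1⊕1 = 1
s4: b4⊕b5⊕b6⊕b7 = 0⊕1⊕1⊕1 = 1
Syndrome (s4...s1) = 111 → position 7.

7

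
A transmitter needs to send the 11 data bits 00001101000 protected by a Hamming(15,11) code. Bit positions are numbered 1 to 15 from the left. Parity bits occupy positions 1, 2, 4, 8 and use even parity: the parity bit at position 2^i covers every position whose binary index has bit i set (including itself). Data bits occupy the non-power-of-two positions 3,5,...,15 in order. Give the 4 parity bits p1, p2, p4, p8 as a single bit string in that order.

1111

Place data bits at non-power-of-two positions: b3=0, b5=0, b6=0, b7=0, b9=1, b10=1, b11=0, b12=1, b13=0, b14=0, b15=0.
p1 = XOR of data positions {3,5,7,9,11,13,15} = 0⊕0⊕0⊕1⊕0⊕0⊕0 = 1
p2 = XOR of data positions {3,6,7,10,11,14,15} = 0⊕0⊕0⊕1⊕0⊕0⊕0 = 1
p4 = XOR of data positions {5,6,7,12,13,14,15} = 0⊕0⊕0⊕1⊕0⊕0⊕0 = 1
p8 = XOR of data positions {9,10,11,12,13,14,15} = 1⊕1⊕0⊕1⊕0⊕0⊕0 = 1
Parity bits p1,p2,p4,p8 = 1111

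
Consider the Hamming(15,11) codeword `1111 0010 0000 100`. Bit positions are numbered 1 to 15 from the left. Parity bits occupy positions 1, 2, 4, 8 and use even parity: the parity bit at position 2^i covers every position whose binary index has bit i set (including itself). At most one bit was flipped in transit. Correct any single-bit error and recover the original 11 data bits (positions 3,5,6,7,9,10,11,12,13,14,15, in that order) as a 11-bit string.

s1: b1⊕b3⊕b5⊕b7⊕b9⊕b11⊕b13⊕b15 = 1⊕1⊕0⊕1⊕0⊕0⊕1⊕0 = 0
s2: b2⊕b3⊕b6⊕b7⊕b10⊕b11⊕b14⊕b15 = 1⊕1⊕0⊕1⊕0⊕0⊕0⊕0 = 1
s4: b4⊕b5⊕b6⊕b7⊕b12⊕b13⊕b14⊕b15 = 1⊕0⊕0⊕1⊕0⊕1⊕0⊕0 = 1
s8: b8⊕b9⊕b10⊕b11⊕b12⊕b13⊕b14⊕b15 = 0⊕0⊕0⊕0⊕0⊕1⊕0⊕0 = 1
Syndrome (s8...s1) = 1110 → position 14.
Flip bit 14: corrected codeword = 111100100000110
Data bits at positions 3,5,6,7,9,10,11,12,13,14,15: 10010000110

10010000110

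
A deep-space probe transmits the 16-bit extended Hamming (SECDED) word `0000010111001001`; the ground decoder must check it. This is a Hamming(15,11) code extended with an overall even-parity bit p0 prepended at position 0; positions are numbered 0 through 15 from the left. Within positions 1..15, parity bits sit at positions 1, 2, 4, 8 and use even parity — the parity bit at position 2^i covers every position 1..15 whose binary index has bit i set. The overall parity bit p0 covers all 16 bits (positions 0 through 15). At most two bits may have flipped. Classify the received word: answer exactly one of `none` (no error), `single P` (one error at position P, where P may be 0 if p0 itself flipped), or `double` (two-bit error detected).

s1: b1⊕b3⊕b5⊕b7⊕b9⊕b11⊕b13⊕b15 = 0⊕0⊕1⊕1⊕1⊕0⊕0⊕1 = 0
s2: b2⊕b3⊕b6⊕b7⊕b10⊕b11⊕b14⊕b15 = 0⊕0⊕0⊕1⊕0⊕0⊕0⊕1 = 0
s4: b4⊕b5⊕b6⊕b7⊕b12⊕b13⊕b14⊕b15 = 0⊕1⊕0⊕1⊕1⊕0⊕0⊕1 = 0
s8: b8⊕b9⊕b10⊕b11⊕b12⊕b13⊕b14⊕b15 = 1⊕1⊕0⊕0⊕1⊕0⊕0⊕1 = 0
Syndrome (s8...s1) = 0000 → position 0 (no error).
Overall parity (XOR of all 16 bits, including p0): 0⊕0⊕0⊕0⊕0⊕1⊕0⊕1⊕1⊕1⊕0⊕0⊕1⊕0⊕0⊕1 = 0
Overall=0, syndrome position=0 → no error.

none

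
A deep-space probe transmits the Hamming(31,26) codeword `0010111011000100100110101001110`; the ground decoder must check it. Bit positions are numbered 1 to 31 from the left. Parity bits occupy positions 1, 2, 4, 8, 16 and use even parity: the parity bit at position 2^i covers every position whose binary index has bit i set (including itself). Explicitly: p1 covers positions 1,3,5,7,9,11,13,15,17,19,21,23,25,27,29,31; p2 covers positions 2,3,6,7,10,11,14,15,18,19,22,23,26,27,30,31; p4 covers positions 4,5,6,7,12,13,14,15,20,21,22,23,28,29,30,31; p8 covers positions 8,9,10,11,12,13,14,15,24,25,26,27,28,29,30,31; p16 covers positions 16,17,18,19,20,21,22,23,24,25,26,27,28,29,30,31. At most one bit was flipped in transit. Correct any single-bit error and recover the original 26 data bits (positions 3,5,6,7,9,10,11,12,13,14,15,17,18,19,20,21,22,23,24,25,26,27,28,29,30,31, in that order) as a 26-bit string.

11111110010100110101001110

s1: b1⊕b3⊕b5⊕b7⊕b9⊕b11⊕b13⊕b15⊕b17⊕b19⊕b21⊕b23⊕b25⊕b27⊕b29⊕b31 = 0⊕1⊕1⊕1⊕1⊕0⊕0⊕0⊕1⊕0⊕1⊕1⊕1⊕0⊕1⊕0 = 1
s2: b2⊕b3⊕b6⊕b7⊕b10⊕b11⊕b14⊕b15⊕b18⊕b19⊕b22⊕b23⊕b26⊕b27⊕b30⊕b31 = 0⊕1⊕1⊕1⊕1⊕0⊕1⊕0⊕0⊕0⊕0⊕1⊕0⊕0⊕1⊕0 = 1
s4: b4⊕b5⊕b6⊕b7⊕b12⊕b13⊕b14⊕b15⊕b20⊕b21⊕b22⊕b23⊕b28⊕b29⊕b30⊕b31 = 0⊕1⊕1⊕1⊕0⊕0⊕1⊕0⊕1⊕1⊕0⊕1⊕1⊕1⊕1⊕0 = 0
s8: b8⊕b9⊕b10⊕b11⊕b12⊕b13⊕b14⊕b15⊕b24⊕b25⊕b26⊕b27⊕b28⊕b29⊕b30⊕b31 = 0⊕1⊕1⊕0⊕0⊕0⊕1⊕0⊕0⊕1⊕0⊕0⊕1⊕1⊕1⊕0 = 1
s16: b16⊕b17⊕b18⊕b19⊕b20⊕b21⊕b22⊕b23⊕b24⊕b25⊕b26⊕b27⊕b28⊕b29⊕b30⊕b31 = 0⊕1⊕0⊕0⊕1⊕1⊕0⊕1⊕0⊕1⊕0⊕0⊕1⊕1⊕1⊕0 = 0
Syndrome (s16...s1) = 01011 → position 11.
Flip bit 11: corrected codeword = 0010111011100100100110101001110
Data bits at positions 3,5,6,7,9,10,11,12,13,14,15,17,18,19,20,21,22,23,24,25,26,27,28,29,30,31: 11111110010100110101001110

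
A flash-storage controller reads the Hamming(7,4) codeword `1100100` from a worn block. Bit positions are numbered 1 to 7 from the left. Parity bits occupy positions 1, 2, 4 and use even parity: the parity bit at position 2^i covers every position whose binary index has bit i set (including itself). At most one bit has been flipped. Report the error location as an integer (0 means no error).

s1: b1⊕b3⊕b5⊕b7 = 1⊕0⊕1⊕0 = 0
s2: b2⊕b3⊕b6⊕b7 = 1⊕0⊕0⊕0 = 1
s4: b4⊕b5⊕b6⊕b7 = 0⊕1⊕0⊕0 = 1
Syndrome (s4...s1) = 110 → position 6.

6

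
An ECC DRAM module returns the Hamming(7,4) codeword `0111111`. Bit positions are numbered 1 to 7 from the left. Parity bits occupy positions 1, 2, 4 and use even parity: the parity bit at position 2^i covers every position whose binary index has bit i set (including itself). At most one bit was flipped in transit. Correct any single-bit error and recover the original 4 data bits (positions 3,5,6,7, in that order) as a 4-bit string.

1111

s1: b1⊕b3⊕b5⊕b7 = 0⊕1⊕1⊕1 = 1
s2: b2⊕b3⊕b6⊕b7 = 1⊕1⊕1⊕1 = 0
s4: b4⊕b5⊕b6⊕b7 = 1⊕1⊕1⊕1 = 0
Syndrome (s4...s1) = 001 → position 1.
Flip bit 1: corrected codeword = 1111111
Data bits at positions 3,5,6,7: 1111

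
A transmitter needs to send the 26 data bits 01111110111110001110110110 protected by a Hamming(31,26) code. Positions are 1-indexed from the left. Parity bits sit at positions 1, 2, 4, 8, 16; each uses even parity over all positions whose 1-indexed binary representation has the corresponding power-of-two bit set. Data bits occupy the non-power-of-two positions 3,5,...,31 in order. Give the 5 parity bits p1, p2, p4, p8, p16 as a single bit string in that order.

Place data bits at non-power-of-two positions: b3=0, b5=1, b6=1, b7=1, b9=1, b10=1, b11=1, b12=0, b13=1, b14=1, b15=1, b17=1, b18=1, b19=0, b20=0, b21=0, b22=1, b23=1, b24=1, b25=0, b26=1, b27=1, b28=0, b29=1, b30=1, b31=0.
p1 = XOR of data positions {3,5,7,9,11,13,15,17,19,21,23,25,27,29,31} = 0⊕1⊕1⊕1⊕1⊕1⊕1⊕1⊕0⊕0⊕1⊕0⊕1⊕1⊕0 = 0
p2 = XOR of data positions {3,6,7,10,11,14,15,18,19,22,23,26,27,30,31} = 0⊕1⊕1⊕1⊕1⊕1⊕1⊕1⊕0⊕1⊕1⊕1⊕1⊕1⊕0 = 0
p4 = XOR of data positions {5,6,7,12,13,14,15,20,21,22,23,28,29,30,31} = 1⊕1⊕1⊕0⊕1⊕1⊕1⊕0⊕0⊕1⊕1⊕0⊕1⊕1⊕0 = 0
p8 = XOR of data positions {9,10,11,12,13,14,15,24,25,26,27,28,29,30,31} = 1⊕1⊕1⊕0⊕1⊕1⊕1⊕1⊕0⊕1⊕1⊕0⊕1⊕1⊕0 = 1
p16 = XOR of data positions {17,18,19,20,21,22,23,24,25,26,27,28,29,30,31} = 1⊕1⊕0⊕0⊕0⊕1⊕1⊕1⊕0⊕1⊕1⊕0⊕1⊕1⊕0 = 1
Parity bits p1,p2,p4,p8,p16 = 00011

00011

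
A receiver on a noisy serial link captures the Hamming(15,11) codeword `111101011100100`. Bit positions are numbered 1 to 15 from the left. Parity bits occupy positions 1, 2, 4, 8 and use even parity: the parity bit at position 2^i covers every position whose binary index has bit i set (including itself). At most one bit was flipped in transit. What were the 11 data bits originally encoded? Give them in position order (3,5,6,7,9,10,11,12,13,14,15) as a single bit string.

10101100100

s1: b1⊕b3⊕b5⊕b7⊕b9⊕b11⊕b13⊕b15 = 1⊕1⊕0⊕0⊕1⊕0⊕1⊕0 = 0
s2: b2⊕b3⊕b6⊕b7⊕b10⊕b11⊕b14⊕b15 = 1⊕1⊕1⊕0⊕1⊕0⊕0⊕0 = 0
s4: b4⊕b5⊕b6⊕b7⊕b12⊕b13⊕b14⊕b15 = 1⊕0⊕1⊕0⊕0⊕1⊕0⊕0 = 1
s8: b8⊕b9⊕b10⊕b11⊕b12⊕b13⊕b14⊕b15 = 1⊕1⊕1⊕0⊕0⊕1⊕0⊕0 = 0
Syndrome (s8...s1) = 0100 → position 4.
Flip bit 4: corrected codeword = 111001011100100
Data bits at positions 3,5,6,7,9,10,11,12,13,14,15: 10101100100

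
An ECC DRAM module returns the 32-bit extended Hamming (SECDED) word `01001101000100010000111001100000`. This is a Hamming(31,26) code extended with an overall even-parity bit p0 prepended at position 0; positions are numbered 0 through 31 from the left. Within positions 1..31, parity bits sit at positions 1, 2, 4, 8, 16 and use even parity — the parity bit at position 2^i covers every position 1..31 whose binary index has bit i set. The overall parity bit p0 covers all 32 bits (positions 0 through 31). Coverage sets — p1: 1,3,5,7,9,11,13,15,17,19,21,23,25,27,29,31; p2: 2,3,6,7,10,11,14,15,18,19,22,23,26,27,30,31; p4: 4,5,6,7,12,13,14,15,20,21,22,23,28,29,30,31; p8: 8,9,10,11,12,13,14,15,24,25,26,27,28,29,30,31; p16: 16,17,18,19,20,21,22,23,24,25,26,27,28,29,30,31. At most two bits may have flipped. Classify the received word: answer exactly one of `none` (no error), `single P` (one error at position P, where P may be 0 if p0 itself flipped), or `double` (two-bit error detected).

single 23

s1: b1⊕b3⊕b5⊕b7⊕b9⊕b11⊕b13⊕b15⊕b17⊕b19⊕b21⊕b23⊕b25⊕b27⊕b29⊕b31 = 1⊕0⊕1⊕1⊕0⊕1⊕0⊕1⊕0⊕0⊕1⊕0⊕1⊕0⊕0⊕0 = 1
s2: b2⊕b3⊕b6⊕b7⊕b10⊕b11⊕b14⊕b15⊕b18⊕b19⊕b22⊕b23⊕b26⊕b27⊕b30⊕b31 = 0⊕0⊕0⊕1⊕0⊕1⊕0⊕1⊕0⊕0⊕1⊕0⊕1⊕0⊕0⊕0 = 1
s4: b4⊕b5⊕b6⊕b7⊕b12⊕b13⊕b14⊕b15⊕b20⊕b21⊕b22⊕b23⊕b28⊕b29⊕b30⊕b31 = 1⊕1⊕0⊕1⊕0⊕0⊕0⊕1⊕1⊕1⊕1⊕0⊕0⊕0⊕0⊕0 = 1
s8: b8⊕b9⊕b10⊕b11⊕b12⊕b13⊕b14⊕b15⊕b24⊕b25⊕b26⊕b27⊕b28⊕b29⊕b30⊕b31 = 0⊕0⊕0⊕1⊕0⊕0⊕0⊕1⊕0⊕1⊕1⊕0⊕0⊕0⊕0⊕0 = 0
s16: b16⊕b17⊕b18⊕b19⊕b20⊕b21⊕b22⊕b23⊕b24⊕b25⊕b26⊕b27⊕b28⊕b29⊕b30⊕b31 = 0⊕0⊕0⊕0⊕1⊕1⊕1⊕0⊕0⊕1⊕1⊕0⊕0⊕0⊕0⊕0 = 1
Syndrome (s16...s1) = 10111 → position 23.
Overall parity (XOR of all 32 bits, including p0): 0⊕1⊕0⊕0⊕1⊕1⊕0⊕1⊕0⊕0⊕0⊕1⊕0⊕0⊕0⊕1⊕0⊕0⊕0⊕0⊕1⊕1⊕1⊕0⊕0⊕1⊕1⊕0⊕0⊕0⊕0⊕0 = 1
Overall=1, syndrome position=23 → single-bit error at position 23.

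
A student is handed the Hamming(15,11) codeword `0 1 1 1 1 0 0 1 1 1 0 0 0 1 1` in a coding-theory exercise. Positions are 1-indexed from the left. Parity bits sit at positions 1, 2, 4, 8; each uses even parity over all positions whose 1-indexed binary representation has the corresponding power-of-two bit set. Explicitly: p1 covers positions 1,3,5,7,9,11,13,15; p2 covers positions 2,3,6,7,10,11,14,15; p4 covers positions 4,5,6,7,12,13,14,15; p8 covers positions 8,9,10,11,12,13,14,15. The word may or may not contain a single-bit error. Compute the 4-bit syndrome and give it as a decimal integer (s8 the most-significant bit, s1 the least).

s1: b1⊕b3⊕b5⊕b7⊕b9⊕b11⊕b13⊕b15 = 0⊕1⊕1⊕0⊕1⊕0⊕0⊕1 = 0
s2: b2⊕b3⊕b6⊕b7⊕b10⊕b11⊕b14⊕b15 = 1⊕1⊕0⊕0⊕1⊕0⊕1⊕1 = 1
s4: b4⊕b5⊕b6⊕b7⊕b12⊕b13⊕b14⊕b15 = 1⊕1⊕0⊕0⊕0⊕0⊕1⊕1 = 0
s8: b8⊕b9⊕b10⊕b11⊕b12⊕b13⊕b14⊕b15 = 1⊕1⊕1⊕0⊕0⊕0⊕1⊕1 = 1
Syndrome (s8...s1) = 1010 → position 10.

10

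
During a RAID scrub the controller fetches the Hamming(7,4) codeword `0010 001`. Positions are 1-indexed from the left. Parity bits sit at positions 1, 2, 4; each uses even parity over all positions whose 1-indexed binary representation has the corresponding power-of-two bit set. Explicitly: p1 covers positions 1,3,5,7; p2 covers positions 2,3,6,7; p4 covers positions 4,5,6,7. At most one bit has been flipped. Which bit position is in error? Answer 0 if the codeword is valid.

s1: b1⊕b3⊕b5⊕b7 = 0⊕1⊕0⊕1 = 0
s2: b2⊕b3⊕b6⊕b7 = 0⊕1⊕0⊕1 = 0
s4: b4⊕b5⊕b6⊕b7 = 0⊕0⊕0⊕1 = 1
Syndrome (s4...s1) = 100 → position 4.

4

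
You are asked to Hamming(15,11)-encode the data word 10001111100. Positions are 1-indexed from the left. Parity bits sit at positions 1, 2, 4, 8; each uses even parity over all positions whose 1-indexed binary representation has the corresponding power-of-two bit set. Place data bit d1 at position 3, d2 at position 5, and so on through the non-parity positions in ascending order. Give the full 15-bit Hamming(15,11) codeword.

011000011111100

Place data bits at non-power-of-two positions: b3=1, b5=0, b6=0, b7=0, b9=1, b10=1, b11=1, b12=1, b13=1, b14=0, b15=0.
p1 = XOR of data positions {3,5,7,9,11,13,15} = 1⊕0⊕0⊕1⊕1⊕1⊕0 = 0
p2 = XOR of data positions {3,6,7,10,11,14,15} = 1⊕0⊕0⊕1⊕1⊕0⊕0 = 1
p4 = XOR of data positions {5,6,7,12,13,14,15} = 0⊕0⊕0⊕1⊕1⊕0⊕0 = 0
p8 = XOR of data positions {9,10,11,12,13,14,15} = 1⊕1⊕1⊕1⊕1⊕0⊕0 = 1
Codeword b1..b15 = 011000011111100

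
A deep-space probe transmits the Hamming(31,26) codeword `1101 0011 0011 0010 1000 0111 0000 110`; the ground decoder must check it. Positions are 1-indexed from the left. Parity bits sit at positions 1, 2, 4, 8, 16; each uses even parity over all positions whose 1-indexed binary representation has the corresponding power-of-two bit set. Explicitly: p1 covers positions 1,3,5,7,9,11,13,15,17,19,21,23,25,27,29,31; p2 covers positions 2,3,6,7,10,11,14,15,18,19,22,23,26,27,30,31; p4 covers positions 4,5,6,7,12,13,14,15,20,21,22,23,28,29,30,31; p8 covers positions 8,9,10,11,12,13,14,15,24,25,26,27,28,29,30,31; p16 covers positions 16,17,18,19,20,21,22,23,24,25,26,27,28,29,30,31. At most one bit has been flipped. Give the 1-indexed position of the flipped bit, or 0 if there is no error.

s1: b1⊕b3⊕b5⊕b7⊕b9⊕b11⊕b13⊕b15⊕b17⊕b19⊕b21⊕b23⊕b25⊕b27⊕b29⊕b31 = 1⊕0⊕0⊕1⊕0⊕1⊕0⊕1⊕1⊕0⊕0⊕1⊕0⊕0⊕1⊕0 = 1
s2: b2⊕b3⊕b6⊕b7⊕b10⊕b11⊕b14⊕b15⊕b18⊕b19⊕b22⊕b23⊕b26⊕b27⊕b30⊕b31 = 1⊕0⊕0⊕1⊕0⊕1⊕0⊕1⊕0⊕0⊕1⊕1⊕0⊕0⊕1⊕0 = 1
s4: b4⊕b5⊕b6⊕b7⊕b12⊕b13⊕b14⊕b15⊕b20⊕b21⊕b22⊕b23⊕b28⊕b29⊕b30⊕b31 = 1⊕0⊕0⊕1⊕1⊕0⊕0⊕1⊕0⊕0⊕1⊕1⊕0⊕1⊕1⊕0 = 0
s8: b8⊕b9⊕b10⊕b11⊕b12⊕b13⊕b14⊕b15⊕b24⊕b25⊕b26⊕b27⊕b28⊕b29⊕b30⊕b31 = 1⊕0⊕0⊕1⊕1⊕0⊕0⊕1⊕1⊕0⊕0⊕0⊕0⊕1⊕1⊕0 = 1
s16: b16⊕b17⊕b18⊕b19⊕b20⊕b21⊕b22⊕b23⊕b24⊕b25⊕b26⊕b27⊕b28⊕b29⊕b30⊕b31 = 0⊕1⊕0⊕0⊕0⊕0⊕1⊕1⊕1⊕0⊕0⊕0⊕0⊕1⊕1⊕0 = 0
Syndrome (s16...s1) = 01011 → position 11.

11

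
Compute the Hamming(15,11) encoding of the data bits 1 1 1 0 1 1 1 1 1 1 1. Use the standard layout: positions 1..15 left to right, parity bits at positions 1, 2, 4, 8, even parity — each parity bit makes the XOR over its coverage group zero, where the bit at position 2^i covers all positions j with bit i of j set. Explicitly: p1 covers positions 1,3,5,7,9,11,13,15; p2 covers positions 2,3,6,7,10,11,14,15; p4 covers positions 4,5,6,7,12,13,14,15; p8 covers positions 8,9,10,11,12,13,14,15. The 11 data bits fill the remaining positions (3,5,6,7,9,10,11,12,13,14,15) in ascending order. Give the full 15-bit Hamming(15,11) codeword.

Place data bits at non-power-of-two positions: b3=1, b5=1, b6=1, b7=0, b9=1, b10=1, b11=1, b12=1, b13=1, b14=1, b15=1.
p1 = XOR of data positions {3,5,7,9,11,13,15} = 1⊕1⊕0⊕1⊕1⊕1⊕1 = 0
p2 = XOR of data positions {3,6,7,10,11,14,15} = 1⊕1⊕0⊕1⊕1⊕1⊕1 = 0
p4 = XOR of data positions {5,6,7,12,13,14,15} = 1⊕1⊕0⊕1⊕1⊕1⊕1 = 0
p8 = XOR of data positions {9,10,11,12,13,14,15} = 1⊕1⊕1⊕1⊕1⊕1⊕1 = 1
Codeword b1..b15 = 001011011111111

001011011111111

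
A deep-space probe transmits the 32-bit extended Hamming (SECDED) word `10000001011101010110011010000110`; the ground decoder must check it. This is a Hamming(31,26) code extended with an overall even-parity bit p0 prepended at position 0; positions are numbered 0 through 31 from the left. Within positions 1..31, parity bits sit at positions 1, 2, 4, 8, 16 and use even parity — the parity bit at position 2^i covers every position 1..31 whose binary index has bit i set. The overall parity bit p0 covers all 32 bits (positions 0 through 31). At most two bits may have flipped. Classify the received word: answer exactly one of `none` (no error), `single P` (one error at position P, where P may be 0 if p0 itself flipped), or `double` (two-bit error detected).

s1: b1⊕b3⊕b5⊕b7⊕b9⊕b11⊕b13⊕b15⊕b17⊕b19⊕b21⊕b23⊕b25⊕b27⊕b29⊕b31 = 0⊕0⊕0⊕1⊕1⊕1⊕1⊕1⊕1⊕0⊕1⊕0⊕0⊕0⊕1⊕0 = 0
s2: b2⊕b3⊕b6⊕b7⊕b10⊕b11⊕b14⊕b15⊕b18⊕b19⊕b22⊕b23⊕b26⊕b27⊕b30⊕b31 = 0⊕0⊕0⊕1⊕1⊕1⊕0⊕1⊕1⊕0⊕1⊕0⊕0⊕0⊕1⊕0 = 1
s4: b4⊕b5⊕b6⊕b7⊕b12⊕b13⊕b14⊕b15⊕b20⊕b21⊕b22⊕b23⊕b28⊕b29⊕b30⊕b31 = 0⊕0⊕0⊕1⊕0⊕1⊕0⊕1⊕0⊕1⊕1⊕0⊕0⊕1⊕1⊕0 = 1
s8: b8⊕b9⊕b10⊕b11⊕b12⊕b13⊕b14⊕b15⊕b24⊕b25⊕b26⊕b27⊕b28⊕b29⊕b30⊕b31 = 0⊕1⊕1⊕1⊕0⊕1⊕0⊕1⊕1⊕0⊕0⊕0⊕0⊕1⊕1⊕0 = 0
s16: b16⊕b17⊕b18⊕b19⊕b20⊕b21⊕b22⊕b23⊕b24⊕b25⊕b26⊕b27⊕b28⊕b29⊕b30⊕b31 = 0⊕1⊕1⊕0⊕0⊕1⊕1⊕0⊕1⊕0⊕0⊕0⊕0⊕1⊕1⊕0 = 1
Syndrome (s16...s1) = 10110 → position 22.
Overall parity (XOR of all 32 bits, including p0): 1⊕0⊕0⊕0⊕0⊕0⊕0⊕1⊕0⊕1⊕1⊕1⊕0⊕1⊕0⊕1⊕0⊕1⊕1⊕0⊕0⊕1⊕1⊕0⊕1⊕0⊕0⊕0⊕0⊕1⊕1⊕0 = 0
Overall=0, syndrome position=22 → double-bit error detected (uncorrectable).

double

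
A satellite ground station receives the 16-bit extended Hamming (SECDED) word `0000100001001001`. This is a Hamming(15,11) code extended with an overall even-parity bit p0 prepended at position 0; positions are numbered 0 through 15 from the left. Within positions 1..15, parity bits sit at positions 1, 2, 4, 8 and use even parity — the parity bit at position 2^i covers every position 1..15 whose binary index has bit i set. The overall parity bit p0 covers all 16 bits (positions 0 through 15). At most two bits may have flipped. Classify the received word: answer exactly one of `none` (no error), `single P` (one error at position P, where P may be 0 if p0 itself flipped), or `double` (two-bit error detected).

double

s1: b1⊕b3⊕b5⊕b7⊕b9⊕b11⊕b13⊕b15 = 0⊕0⊕0⊕0⊕1⊕0⊕0⊕1 = 0
s2: b2⊕b3⊕b6⊕b7⊕b10⊕b11⊕b14⊕b15 = 0⊕0⊕0⊕0⊕0⊕0⊕0⊕1 = 1
s4: b4⊕b5⊕b6⊕b7⊕b12⊕b13⊕b14⊕b15 = 1⊕0⊕0⊕0⊕1⊕0⊕0⊕1 = 1
s8: b8⊕b9⊕b10⊕b11⊕b12⊕b13⊕b14⊕b15 = 0⊕1⊕0⊕0⊕1⊕0⊕0⊕1 = 1
Syndrome (s8...s1) = 1110 → position 14.
Overall parity (XOR of all 16 bits, including p0): 0⊕0⊕0⊕0⊕1⊕0⊕0⊕0⊕0⊕1⊕0⊕0⊕1⊕0⊕0⊕1 = 0
Overall=0, syndrome position=14 → double-bit error detected (uncorrectable).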